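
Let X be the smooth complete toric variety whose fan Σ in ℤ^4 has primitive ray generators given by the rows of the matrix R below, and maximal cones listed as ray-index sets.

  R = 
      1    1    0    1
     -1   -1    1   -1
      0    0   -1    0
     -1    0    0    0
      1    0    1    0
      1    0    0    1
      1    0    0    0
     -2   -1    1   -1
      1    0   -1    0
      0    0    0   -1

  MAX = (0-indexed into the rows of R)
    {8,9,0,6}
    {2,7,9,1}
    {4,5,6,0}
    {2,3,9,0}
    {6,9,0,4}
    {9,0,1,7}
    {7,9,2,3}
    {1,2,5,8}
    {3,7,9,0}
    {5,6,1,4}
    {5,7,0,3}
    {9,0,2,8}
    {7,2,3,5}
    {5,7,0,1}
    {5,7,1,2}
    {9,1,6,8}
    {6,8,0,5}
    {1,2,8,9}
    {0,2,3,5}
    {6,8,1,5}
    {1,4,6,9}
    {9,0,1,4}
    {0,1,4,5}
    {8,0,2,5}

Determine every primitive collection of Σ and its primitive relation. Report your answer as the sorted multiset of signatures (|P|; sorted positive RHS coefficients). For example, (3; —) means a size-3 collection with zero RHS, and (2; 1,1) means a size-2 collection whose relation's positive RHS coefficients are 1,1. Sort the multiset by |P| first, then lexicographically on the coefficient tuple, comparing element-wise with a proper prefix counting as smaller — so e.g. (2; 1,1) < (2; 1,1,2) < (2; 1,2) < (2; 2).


15 collections generate NE(X_Σ); each relation:

  P = {3,6}:  v_{3} + v_{6} = 0 — sig = (2; —)
  P = {1,3}:  v_{1} + v_{3} = v_{7} — sig = (2; 1)
  P = {2,4}:  v_{2} + v_{4} = v_{6} — sig = (2; 1)
  P = {2,6}:  v_{2} + v_{6} = v_{8} — sig = (2; 1)
  P = {3,8}:  v_{3} + v_{8} = v_{2} — sig = (2; 1)
  P = {5,9}:  v_{5} + v_{9} = v_{6} — sig = (2; 1)
  P = {6,7}:  v_{6} + v_{7} = v_{1} — sig = (2; 1)
  P = {3,4}:  v_{3} + v_{4} = v_{0} + v_{1} — sig = (2; 1,1)
  P = {7,8}:  v_{7} + v_{8} = v_{1} + v_{2} — sig = (2; 1,1)
  P = {4,7}:  v_{4} + v_{7} = v_{0} + 2·v_{1} — sig = (2; 1,2)
  P = {4,8}:  v_{4} + v_{8} = 2·v_{6} — sig = (2; 2)
  P = {0,1,2}:  v_{0} + v_{1} + v_{2} = 0 — sig = (3; —)
  P = {0,1,6}:  v_{0} + v_{1} + v_{6} = v_{4} — sig = (3; 1)
  P = {0,1,8}:  v_{0} + v_{1} + v_{8} = v_{6} — sig = (3; 1)
  P = {0,2,7}:  v_{0} + v_{2} + v_{7} = v_{3} — sig = (3; 1)

so the primitive-relation signature multiset is
{ (2; —),  (2; 1) ×6,  (2; 1,1) ×2,  (2; 1,2),  (2; 2),  (3; —),  (3; 1) ×3 }


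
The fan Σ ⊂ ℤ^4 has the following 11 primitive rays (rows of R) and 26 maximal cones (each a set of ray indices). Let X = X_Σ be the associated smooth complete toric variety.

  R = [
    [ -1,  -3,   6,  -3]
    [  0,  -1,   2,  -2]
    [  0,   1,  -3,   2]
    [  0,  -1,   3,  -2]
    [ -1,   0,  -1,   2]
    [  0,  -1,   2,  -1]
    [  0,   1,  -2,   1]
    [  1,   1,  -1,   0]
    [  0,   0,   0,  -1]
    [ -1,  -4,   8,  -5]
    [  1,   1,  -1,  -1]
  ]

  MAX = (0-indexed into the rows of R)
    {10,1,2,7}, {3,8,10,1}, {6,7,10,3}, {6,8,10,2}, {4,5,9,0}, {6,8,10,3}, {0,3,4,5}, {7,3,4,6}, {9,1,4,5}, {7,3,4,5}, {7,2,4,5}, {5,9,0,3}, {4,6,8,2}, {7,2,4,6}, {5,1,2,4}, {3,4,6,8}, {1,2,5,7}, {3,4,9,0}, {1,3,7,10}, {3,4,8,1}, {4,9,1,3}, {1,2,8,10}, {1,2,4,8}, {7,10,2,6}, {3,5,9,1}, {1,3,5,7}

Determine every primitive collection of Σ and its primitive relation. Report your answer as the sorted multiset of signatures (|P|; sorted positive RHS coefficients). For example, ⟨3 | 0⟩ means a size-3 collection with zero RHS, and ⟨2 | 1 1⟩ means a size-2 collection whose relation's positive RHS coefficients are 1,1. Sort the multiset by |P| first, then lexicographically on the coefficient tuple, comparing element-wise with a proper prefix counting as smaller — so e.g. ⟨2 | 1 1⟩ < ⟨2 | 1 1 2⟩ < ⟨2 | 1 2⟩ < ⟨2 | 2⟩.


Δ(Σ) — 11 vertices, 21 min non-faces:

  P = {2,3}:  v_{2} + v_{3} = 0 — sig = ⟨2 | 0⟩
  P = {5,6}:  v_{5} + v_{6} = 0 — sig = ⟨2 | 0⟩
  P = {0,1}:  v_{0} + v_{1} = v_{9} — sig = ⟨2 | 1⟩
  P = {1,6}:  v_{1} + v_{6} = v_{8} — sig = ⟨2 | 1⟩
  P = {4,10}:  v_{4} + v_{10} = v_{6} — sig = ⟨2 | 1⟩
  P = {5,8}:  v_{5} + v_{8} = v_{1} — sig = ⟨2 | 1⟩
  P = {7,8}:  v_{7} + v_{8} = v_{10} — sig = ⟨2 | 1⟩
  P = {0,7}:  v_{0} + v_{7} = v_{3} + v_{5} — sig = ⟨2 | 1 1⟩
  P = {0,10}:  v_{0} + v_{10} = v_{1} + v_{3} — sig = ⟨2 | 1 1⟩
  P = {5,10}:  v_{5} + v_{10} = v_{1} + v_{7} — sig = ⟨2 | 1 1⟩
  P = {0,2}:  v_{0} + v_{2} = v_{1} + v_{4} + v_{5} — sig = ⟨2 | 1 1 1⟩
  P = {0,6}:  v_{0} + v_{6} = v_{1} + v_{3} + v_{4} — sig = ⟨2 | 1 1 1⟩
  P = {7,9}:  v_{7} + v_{9} = v_{1} + v_{3} + v_{5} — sig = ⟨2 | 1 1 1⟩
  P = {0,8}:  v_{0} + v_{8} = 2·v_{1} + v_{3} + v_{4} — sig = ⟨2 | 1 1 2⟩
  P = {2,9}:  v_{2} + v_{9} = 2·v_{1} + v_{4} + v_{5} — sig = ⟨2 | 1 1 2⟩
  P = {6,9}:  v_{6} + v_{9} = 2·v_{1} + v_{3} + v_{4} — sig = ⟨2 | 1 1 2⟩
  P = {8,9}:  v_{8} + v_{9} = 3·v_{1} + v_{3} + v_{4} — sig = ⟨2 | 1 1 3⟩
  P = {9,10}:  v_{9} + v_{10} = 2·v_{1} + v_{3} — sig = ⟨2 | 1 2⟩
  P = {1,4,7}:  v_{1} + v_{4} + v_{7} = 0 — sig = ⟨3 | 0⟩
  P = {1,3,4,5}:  v_{1} + v_{3} + v_{4} + v_{5} = v_{0} — sig = ⟨4 | 1⟩
  P = {3,4,5,9}:  v_{3} + v_{4} + v_{5} + v_{9} = 2·v_{0} — sig = ⟨4 | 2⟩

Sorted signature multiset PRS(X):
    ⟨2 | 0⟩
    ⟨2 | 0⟩
    ⟨2 | 1⟩
    ⟨2 | 1⟩
    ⟨2 | 1⟩
    ⟨2 | 1⟩
    ⟨2 | 1⟩
    ⟨2 | 1 1⟩
    ⟨2 | 1 1⟩
    ⟨2 | 1 1⟩
    ⟨2 | 1 1 1⟩
    ⟨2 | 1 1 1⟩
    ⟨2 | 1 1 1⟩
    ⟨2 | 1 1 2⟩
    ⟨2 | 1 1 2⟩
    ⟨2 | 1 1 2⟩
    ⟨2 | 1 1 3⟩
    ⟨2 | 1 2⟩
    ⟨3 | 0⟩
    ⟨4 | 1⟩
    ⟨4 | 2⟩


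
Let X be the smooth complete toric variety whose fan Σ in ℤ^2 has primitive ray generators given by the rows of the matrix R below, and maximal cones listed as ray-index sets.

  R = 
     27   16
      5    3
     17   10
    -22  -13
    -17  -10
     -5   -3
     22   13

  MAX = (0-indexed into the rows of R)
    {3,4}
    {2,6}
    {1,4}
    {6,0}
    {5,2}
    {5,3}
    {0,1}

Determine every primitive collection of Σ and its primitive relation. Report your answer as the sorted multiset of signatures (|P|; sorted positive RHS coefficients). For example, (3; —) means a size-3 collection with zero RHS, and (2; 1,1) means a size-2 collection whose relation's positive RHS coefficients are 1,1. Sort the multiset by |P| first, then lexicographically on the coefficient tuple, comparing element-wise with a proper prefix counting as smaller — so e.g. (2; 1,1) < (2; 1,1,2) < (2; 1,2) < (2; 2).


The 14 primitive collections of Σ (r=7, n=2):

  {1,5}:  v_{1} + v_{5} = 0  ⟹  sig = (2; —)
  {2,4}:  v_{2} + v_{4} = 0  ⟹  sig = (2; —)
  {3,6}:  v_{3} + v_{6} = 0  ⟹  sig = (2; —)
  {0,3}:  v_{0} + v_{3} = v_{1}  ⟹  sig = (2; 1)
  {0,5}:  v_{0} + v_{5} = v_{6}  ⟹  sig = (2; 1)
  {1,2}:  v_{1} + v_{2} = v_{6}  ⟹  sig = (2; 1)
  {1,3}:  v_{1} + v_{3} = v_{4}  ⟹  sig = (2; 1)
  {1,6}:  v_{1} + v_{6} = v_{0}  ⟹  sig = (2; 1)
  {2,3}:  v_{2} + v_{3} = v_{5}  ⟹  sig = (2; 1)
  {4,5}:  v_{4} + v_{5} = v_{3}  ⟹  sig = (2; 1)
  {4,6}:  v_{4} + v_{6} = v_{1}  ⟹  sig = (2; 1)
  {5,6}:  v_{5} + v_{6} = v_{2}  ⟹  sig = (2; 1)
  {0,2}:  v_{0} + v_{2} = 2·v_{6}  ⟹  sig = (2; 2)
  {0,4}:  v_{0} + v_{4} = 2·v_{1}  ⟹  sig = (2; 2)

Sorted signature multiset PRS(X):
{ (2; —) ×3,  (2; 1) ×9,  (2; 2) ×2 }


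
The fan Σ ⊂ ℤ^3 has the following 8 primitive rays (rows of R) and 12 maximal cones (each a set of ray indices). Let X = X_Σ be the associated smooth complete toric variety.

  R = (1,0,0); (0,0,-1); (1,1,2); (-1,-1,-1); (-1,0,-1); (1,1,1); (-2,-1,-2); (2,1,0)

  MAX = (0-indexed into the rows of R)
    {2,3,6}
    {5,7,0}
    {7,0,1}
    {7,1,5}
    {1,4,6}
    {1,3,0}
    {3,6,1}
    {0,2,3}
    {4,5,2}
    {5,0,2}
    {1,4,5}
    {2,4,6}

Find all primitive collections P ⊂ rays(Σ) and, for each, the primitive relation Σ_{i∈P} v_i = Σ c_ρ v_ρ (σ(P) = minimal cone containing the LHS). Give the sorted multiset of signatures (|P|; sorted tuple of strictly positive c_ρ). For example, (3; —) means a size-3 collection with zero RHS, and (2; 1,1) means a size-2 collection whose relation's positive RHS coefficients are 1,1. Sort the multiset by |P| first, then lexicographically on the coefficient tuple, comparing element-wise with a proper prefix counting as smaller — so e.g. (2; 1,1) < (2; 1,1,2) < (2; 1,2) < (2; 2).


Minimal non-faces — 11 found among 8 rays, 12 max cones:

  P={3,5}:  v_{3} + v_{5} = 0  so sig = (2; —)
  P={0,4}:  v_{0} + v_{4} = v_{1}  so sig = (2; 1)
  P={1,2}:  v_{1} + v_{2} = v_{5}  so sig = (2; 1)
  P={3,4}:  v_{3} + v_{4} = v_{6}  so sig = (2; 1)
  P={5,6}:  v_{5} + v_{6} = v_{4}  so sig = (2; 1)
  P={0,6}:  v_{0} + v_{6} = v_{1} + v_{3}  so sig = (2; 1,1)
  P={3,7}:  v_{3} + v_{7} = v_{0} + v_{1}  so sig = (2; 1,1)
  P={2,7}:  v_{2} + v_{7} = v_{0} + 2·v_{5}  so sig = (2; 1,2)
  P={4,7}:  v_{4} + v_{7} = 2·v_{1} + v_{5}  so sig = (2; 1,2)
  P={6,7}:  v_{6} + v_{7} = 2·v_{1}  so sig = (2; 2)
  P={0,1,5}:  v_{0} + v_{1} + v_{5} = v_{7}  so sig = (3; 1)

Hence PRS(X_Σ) =
    |P|=2: 10 collections, coeffs (), (1), (1), (1), (1), (1,1), (1,1), (1,2), (1,2), (2)
    |P|=3: 1 collection, coeffs (1)


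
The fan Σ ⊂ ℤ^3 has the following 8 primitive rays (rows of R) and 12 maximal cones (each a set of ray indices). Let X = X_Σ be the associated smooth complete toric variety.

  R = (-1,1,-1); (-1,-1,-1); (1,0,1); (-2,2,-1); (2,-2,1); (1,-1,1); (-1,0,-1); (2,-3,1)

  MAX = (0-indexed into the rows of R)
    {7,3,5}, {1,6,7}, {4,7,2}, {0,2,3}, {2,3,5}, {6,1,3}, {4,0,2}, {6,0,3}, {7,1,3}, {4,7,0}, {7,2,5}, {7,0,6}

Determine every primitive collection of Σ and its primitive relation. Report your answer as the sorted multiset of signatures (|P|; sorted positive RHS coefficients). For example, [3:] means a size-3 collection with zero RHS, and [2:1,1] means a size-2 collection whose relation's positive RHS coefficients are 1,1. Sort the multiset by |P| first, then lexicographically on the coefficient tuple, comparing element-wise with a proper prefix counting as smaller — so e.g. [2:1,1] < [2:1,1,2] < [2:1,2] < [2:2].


Δ(Σ) — 8 vertices, 14 min non-faces:

  P = {0,5}:  v_{0} + v_{5} = 0  ⇒ sig = [2:]
  P = {2,6}:  v_{2} + v_{6} = 0  ⇒ sig = [2:]
  P = {3,4}:  v_{3} + v_{4} = 0  ⇒ sig = [2:]
  P = {1,2}:  v_{1} + v_{2} = v_{3} + v_{7}  ⇒ sig = [2:1,1]
  P = {1,4}:  v_{1} + v_{4} = v_{6} + v_{7}  ⇒ sig = [2:1,1]
  P = {4,5}:  v_{4} + v_{5} = v_{2} + v_{7}  ⇒ sig = [2:1,1]
  P = {4,6}:  v_{4} + v_{6} = v_{0} + v_{7}  ⇒ sig = [2:1,1]
  P = {5,6}:  v_{5} + v_{6} = v_{3} + v_{7}  ⇒ sig = [2:1,1]
  P = {0,1}:  v_{0} + v_{1} = 2·v_{6}  ⇒ sig = [2:2]
  P = {1,5}:  v_{1} + v_{5} = 2·v_{3} + 2·v_{7}  ⇒ sig = [2:2,2]
  P = {0,2,7}:  v_{0} + v_{2} + v_{7} = v_{4}  ⇒ sig = [3:1]
  P = {0,3,7}:  v_{0} + v_{3} + v_{7} = v_{6}  ⇒ sig = [3:1]
  P = {2,3,7}:  v_{2} + v_{3} + v_{7} = v_{5}  ⇒ sig = [3:1]
  P = {3,6,7}:  v_{3} + v_{6} + v_{7} = v_{1}  ⇒ sig = [3:1]

Sorted signature multiset PRS(X):
    |P|=2: 10 collections, coeffs (), (), (), (1,1), (1,1), (1,1), (1,1), (1,1), (2), (2,2)
    |P|=3: 4 collections, coeffs (1), (1), (1), (1)


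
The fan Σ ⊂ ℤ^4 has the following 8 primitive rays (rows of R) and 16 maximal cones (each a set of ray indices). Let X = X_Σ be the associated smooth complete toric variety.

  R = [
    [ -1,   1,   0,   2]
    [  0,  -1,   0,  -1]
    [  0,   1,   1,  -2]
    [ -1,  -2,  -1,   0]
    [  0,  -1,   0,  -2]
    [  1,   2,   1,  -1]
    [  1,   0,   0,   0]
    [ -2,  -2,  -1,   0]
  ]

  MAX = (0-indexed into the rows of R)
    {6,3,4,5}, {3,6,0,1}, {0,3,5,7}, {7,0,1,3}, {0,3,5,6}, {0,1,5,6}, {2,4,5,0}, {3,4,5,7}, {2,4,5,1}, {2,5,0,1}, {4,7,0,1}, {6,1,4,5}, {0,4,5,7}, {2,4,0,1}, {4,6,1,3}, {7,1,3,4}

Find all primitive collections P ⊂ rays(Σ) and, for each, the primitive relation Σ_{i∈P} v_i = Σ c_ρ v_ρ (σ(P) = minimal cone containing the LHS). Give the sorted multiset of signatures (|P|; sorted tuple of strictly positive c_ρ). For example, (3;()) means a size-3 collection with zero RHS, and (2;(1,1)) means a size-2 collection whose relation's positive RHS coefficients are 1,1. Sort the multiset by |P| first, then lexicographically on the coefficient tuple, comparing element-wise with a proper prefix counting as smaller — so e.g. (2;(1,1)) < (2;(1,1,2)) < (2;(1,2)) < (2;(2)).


The 9 primitive collections of Σ (r=8, n=4):

  • {6,7}:  v_{6} + v_{7} = v_{3} ; sig = (2;(1))
  • {2,6}:  v_{2} + v_{6} = v_{1} + v_{5} ; sig = (2;(1,1))
  • {2,3}:  v_{2} + v_{3} = v_{0} + 2·v_{4} ; sig = (2;(1,2))
  • {2,7}:  v_{2} + v_{7} = 2·v_{0} + 3·v_{4} ; sig = (2;(2,3))
  • {0,4,6}:  v_{0} + v_{4} + v_{6} = 0 ; sig = (3;())
  • {0,3,4}:  v_{0} + v_{3} + v_{4} = v_{7} ; sig = (3;(1))
  • {1,3,5}:  v_{1} + v_{3} + v_{5} = v_{4} ; sig = (3;(1))
  • {1,5,7}:  v_{1} + v_{5} + v_{7} = v_{0} + 2·v_{4} ; sig = (3;(1,2))
  • {0,1,4,5}:  v_{0} + v_{1} + v_{4} + v_{5} = v_{2} ; sig = (4;(1))

so the primitive-relation signature multiset is
    |P|=2: 4 collections, coeffs (1), (1,1), (1,2), (2,3)
    |P|=3: 4 collections, coeffs (), (1), (1), (1,2)
    |P|=4: 1 collection, coeffs (1)


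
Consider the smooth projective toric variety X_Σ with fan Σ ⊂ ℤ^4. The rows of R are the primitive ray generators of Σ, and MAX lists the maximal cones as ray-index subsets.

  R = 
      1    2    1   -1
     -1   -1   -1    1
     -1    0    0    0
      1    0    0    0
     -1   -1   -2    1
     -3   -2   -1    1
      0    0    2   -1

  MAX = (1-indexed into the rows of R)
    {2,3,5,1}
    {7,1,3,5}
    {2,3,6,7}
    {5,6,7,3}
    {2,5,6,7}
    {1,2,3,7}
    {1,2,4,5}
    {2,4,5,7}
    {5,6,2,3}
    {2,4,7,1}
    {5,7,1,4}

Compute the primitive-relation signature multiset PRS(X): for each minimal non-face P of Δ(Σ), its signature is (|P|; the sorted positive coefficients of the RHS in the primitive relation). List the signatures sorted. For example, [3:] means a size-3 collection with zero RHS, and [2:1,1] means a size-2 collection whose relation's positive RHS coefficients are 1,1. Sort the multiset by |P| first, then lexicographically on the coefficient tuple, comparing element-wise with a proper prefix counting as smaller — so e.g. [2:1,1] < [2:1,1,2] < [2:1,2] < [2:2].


Primitive collections (5):

  P={3,4}:  v_{3} + v_{4} = 0 — sig = [2:]
  P={4,6}:  v_{4} + v_{6} = v_{2} + v_{5} + v_{7} — sig = [2:1,1,1]
  P={1,6}:  v_{1} + v_{6} = 2·v_{3} — sig = [2:2]
  P={1,2,5,7}:  v_{1} + v_{2} + v_{5} + v_{7} = v_{3} — sig = [4:1]
  P={2,3,5,7}:  v_{2} + v_{3} + v_{5} + v_{7} = v_{6} — sig = [4:1]

Signatures (|P|; sorted positive RHS coefficients), sorted:
    |P|=2: 3 collections, coeffs (), (1,1,1), (2)
    |P|=4: 2 collections, coeffs (1), (1)


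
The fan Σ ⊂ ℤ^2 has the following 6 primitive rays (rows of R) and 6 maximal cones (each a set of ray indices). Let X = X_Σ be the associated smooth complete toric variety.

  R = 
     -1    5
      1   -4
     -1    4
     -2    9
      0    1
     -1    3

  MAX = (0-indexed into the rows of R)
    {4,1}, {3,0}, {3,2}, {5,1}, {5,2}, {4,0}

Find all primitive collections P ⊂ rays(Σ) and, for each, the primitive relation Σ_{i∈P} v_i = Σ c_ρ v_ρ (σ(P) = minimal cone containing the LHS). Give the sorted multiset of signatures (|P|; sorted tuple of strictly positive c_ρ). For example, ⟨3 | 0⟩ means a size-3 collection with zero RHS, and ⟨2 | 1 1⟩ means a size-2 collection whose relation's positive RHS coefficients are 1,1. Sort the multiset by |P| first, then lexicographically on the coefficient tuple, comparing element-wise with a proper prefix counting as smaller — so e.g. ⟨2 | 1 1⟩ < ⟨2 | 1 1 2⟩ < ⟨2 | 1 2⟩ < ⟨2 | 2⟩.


Δ(Σ) — 6 vertices, 9 min non-faces:

  P = {1,2}:  v_{1} + v_{2} = 0 ; sig = ⟨2 | 0⟩
  P = {0,1}:  v_{0} + v_{1} = v_{4} ; sig = ⟨2 | 1⟩
  P = {0,2}:  v_{0} + v_{2} = v_{3} ; sig = ⟨2 | 1⟩
  P = {1,3}:  v_{1} + v_{3} = v_{0} ; sig = ⟨2 | 1⟩
  P = {2,4}:  v_{2} + v_{4} = v_{0} ; sig = ⟨2 | 1⟩
  P = {4,5}:  v_{4} + v_{5} = v_{2} ; sig = ⟨2 | 1⟩
  P = {0,5}:  v_{0} + v_{5} = 2·v_{2} ; sig = ⟨2 | 2⟩
  P = {3,4}:  v_{3} + v_{4} = 2·v_{0} ; sig = ⟨2 | 2⟩
  P = {3,5}:  v_{3} + v_{5} = 3·v_{2} ; sig = ⟨2 | 3⟩

Sorted signature multiset PRS(X):
[⟨2 | 0⟩, ⟨2 | 1⟩, ⟨2 | 1⟩, ⟨2 | 1⟩, ⟨2 | 1⟩, ⟨2 | 1⟩, ⟨2 | 2⟩, ⟨2 | 2⟩, ⟨2 | 3⟩]


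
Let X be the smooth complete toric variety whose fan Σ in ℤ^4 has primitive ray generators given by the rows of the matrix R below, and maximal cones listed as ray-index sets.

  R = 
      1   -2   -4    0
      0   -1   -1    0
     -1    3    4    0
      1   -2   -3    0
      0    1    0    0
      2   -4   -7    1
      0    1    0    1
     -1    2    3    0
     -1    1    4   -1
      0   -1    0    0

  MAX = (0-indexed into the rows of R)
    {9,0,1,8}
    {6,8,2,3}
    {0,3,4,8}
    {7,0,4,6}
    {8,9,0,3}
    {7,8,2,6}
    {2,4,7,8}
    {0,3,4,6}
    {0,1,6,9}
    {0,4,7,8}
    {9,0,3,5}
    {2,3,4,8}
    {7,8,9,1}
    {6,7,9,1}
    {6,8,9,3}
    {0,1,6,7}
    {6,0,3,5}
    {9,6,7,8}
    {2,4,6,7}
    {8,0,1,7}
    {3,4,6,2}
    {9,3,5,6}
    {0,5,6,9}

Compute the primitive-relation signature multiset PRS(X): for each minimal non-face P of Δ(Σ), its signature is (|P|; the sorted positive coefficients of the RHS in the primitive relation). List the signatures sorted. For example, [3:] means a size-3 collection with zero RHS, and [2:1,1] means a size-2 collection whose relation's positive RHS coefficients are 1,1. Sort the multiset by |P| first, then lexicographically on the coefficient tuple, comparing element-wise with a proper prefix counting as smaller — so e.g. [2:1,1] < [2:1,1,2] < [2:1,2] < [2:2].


Σ has 17 primitive collections:

  {3,7}:  v_{3} + v_{7} = 0 — sig = [2:]
  {4,9}:  v_{4} + v_{9} = 0 — sig = [2:]
  {0,2}:  v_{0} + v_{2} = v_{4} — sig = [2:1]
  {1,2}:  v_{1} + v_{2} = v_{7} — sig = [2:1]
  {1,3}:  v_{1} + v_{3} = v_{0} + v_{9} — sig = [2:1,1]
  {1,4}:  v_{1} + v_{4} = v_{0} + v_{7} — sig = [2:1,1]
  {2,5}:  v_{2} + v_{5} = v_{3} + v_{6} — sig = [2:1,1]
  {2,9}:  v_{2} + v_{9} = v_{6} + v_{8} — sig = [2:1,1]
  {5,8}:  v_{5} + v_{8} = v_{3} + v_{9} — sig = [2:1,1]
  {4,5}:  v_{4} + v_{5} = v_{0} + v_{3} + v_{6} — sig = [2:1,1,1]
  {5,7}:  v_{5} + v_{7} = v_{0} + v_{6} + v_{9} — sig = [2:1,1,1]
  {1,5}:  v_{1} + v_{5} = 2·v_{0} + v_{6} + 2·v_{9} — sig = [2:1,2,2]
  {0,6,8}:  v_{0} + v_{6} + v_{8} = 0 — sig = [3:]
  {0,7,9}:  v_{0} + v_{7} + v_{9} = v_{1} — sig = [3:1]
  {4,6,8}:  v_{4} + v_{6} + v_{8} = v_{2} — sig = [3:1]
  {1,6,8}:  v_{1} + v_{6} + v_{8} = v_{7} + v_{9} — sig = [3:1,1]
  {0,3,6,9}:  v_{0} + v_{3} + v_{6} + v_{9} = v_{5} — sig = [4:1]

Sorted signature multiset PRS(X):
[[2:], [2:], [2:1], [2:1], [2:1,1], [2:1,1], [2:1,1], [2:1,1], [2:1,1], [2:1,1,1], [2:1,1,1], [2:1,2,2], [3:], [3:1], [3:1], [3:1,1], [4:1]]


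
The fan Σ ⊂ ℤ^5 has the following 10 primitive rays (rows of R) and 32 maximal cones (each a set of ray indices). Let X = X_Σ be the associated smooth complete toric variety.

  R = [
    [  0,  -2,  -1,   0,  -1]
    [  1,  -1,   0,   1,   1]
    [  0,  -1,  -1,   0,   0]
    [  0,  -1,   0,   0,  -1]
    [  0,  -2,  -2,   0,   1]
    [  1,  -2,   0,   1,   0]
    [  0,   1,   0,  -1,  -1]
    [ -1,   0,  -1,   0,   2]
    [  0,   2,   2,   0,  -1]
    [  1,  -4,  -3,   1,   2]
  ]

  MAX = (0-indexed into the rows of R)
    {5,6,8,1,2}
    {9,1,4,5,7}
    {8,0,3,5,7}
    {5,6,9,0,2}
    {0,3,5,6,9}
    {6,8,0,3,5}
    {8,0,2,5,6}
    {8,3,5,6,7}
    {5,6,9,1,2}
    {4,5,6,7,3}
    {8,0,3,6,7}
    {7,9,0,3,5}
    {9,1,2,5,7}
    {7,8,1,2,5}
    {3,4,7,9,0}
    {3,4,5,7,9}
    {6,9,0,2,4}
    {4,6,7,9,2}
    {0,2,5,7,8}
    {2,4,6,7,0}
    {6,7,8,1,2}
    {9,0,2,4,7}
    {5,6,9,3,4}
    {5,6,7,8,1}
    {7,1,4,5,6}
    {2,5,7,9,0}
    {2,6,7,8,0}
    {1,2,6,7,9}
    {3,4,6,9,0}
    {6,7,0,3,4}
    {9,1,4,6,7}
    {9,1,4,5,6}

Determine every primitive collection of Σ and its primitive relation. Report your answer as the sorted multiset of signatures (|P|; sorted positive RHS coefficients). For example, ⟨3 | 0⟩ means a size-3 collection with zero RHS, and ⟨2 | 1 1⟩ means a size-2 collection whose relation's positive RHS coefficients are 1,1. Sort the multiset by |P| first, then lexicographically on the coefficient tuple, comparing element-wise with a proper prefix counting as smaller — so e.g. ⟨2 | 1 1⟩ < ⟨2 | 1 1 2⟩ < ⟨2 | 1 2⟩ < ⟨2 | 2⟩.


Δ(Σ) — 10 vertices, 13 min non-faces:

  P={4,8}:  v_{4} + v_{8} = 0 ; sig = ⟨2 | 0⟩
  P={1,3}:  v_{1} + v_{3} = v_{5} ; sig = ⟨2 | 1⟩
  P={2,3}:  v_{2} + v_{3} = v_{0} ; sig = ⟨2 | 1⟩
  P={0,1}:  v_{0} + v_{1} = v_{2} + v_{5} ; sig = ⟨2 | 1 1⟩
  P={8,9}:  v_{8} + v_{9} = v_{1} + v_{2} ; sig = ⟨2 | 1 1⟩
  P={1,2,4}:  v_{1} + v_{2} + v_{4} = v_{9} ; sig = ⟨3 | 1⟩
  P={2,4,5}:  v_{2} + v_{4} + v_{5} = v_{3} + v_{9} ; sig = ⟨3 | 1 1⟩
  P={0,4,5}:  v_{0} + v_{4} + v_{5} = 2·v_{3} + v_{9} ; sig = ⟨3 | 1 2⟩
  P={2,5,6,7}:  v_{2} + v_{5} + v_{6} + v_{7} = v_{4} ; sig = ⟨4 | 1⟩
  P={0,5,6,7}:  v_{0} + v_{5} + v_{6} + v_{7} = v_{3} + v_{4} ; sig = ⟨4 | 1 1⟩
  P={0,6,7,9}:  v_{0} + v_{6} + v_{7} + v_{9} = v_{2} + 2·v_{4} ; sig = ⟨4 | 1 2⟩
  P={5,6,7,9}:  v_{5} + v_{6} + v_{7} + v_{9} = v_{1} + 2·v_{4} ; sig = ⟨4 | 1 2⟩
  P={3,6,7,9}:  v_{3} + v_{6} + v_{7} + v_{9} = 2·v_{4} ; sig = ⟨4 | 2⟩

so the primitive-relation signature multiset is
[⟨2 | 0⟩, ⟨2 | 1⟩, ⟨2 | 1⟩, ⟨2 | 1 1⟩, ⟨2 | 1 1⟩, ⟨3 | 1⟩, ⟨3 | 1 1⟩, ⟨3 | 1 2⟩, ⟨4 | 1⟩, ⟨4 | 1 1⟩, ⟨4 | 1 2⟩, ⟨4 | 1 2⟩, ⟨4 | 2⟩]


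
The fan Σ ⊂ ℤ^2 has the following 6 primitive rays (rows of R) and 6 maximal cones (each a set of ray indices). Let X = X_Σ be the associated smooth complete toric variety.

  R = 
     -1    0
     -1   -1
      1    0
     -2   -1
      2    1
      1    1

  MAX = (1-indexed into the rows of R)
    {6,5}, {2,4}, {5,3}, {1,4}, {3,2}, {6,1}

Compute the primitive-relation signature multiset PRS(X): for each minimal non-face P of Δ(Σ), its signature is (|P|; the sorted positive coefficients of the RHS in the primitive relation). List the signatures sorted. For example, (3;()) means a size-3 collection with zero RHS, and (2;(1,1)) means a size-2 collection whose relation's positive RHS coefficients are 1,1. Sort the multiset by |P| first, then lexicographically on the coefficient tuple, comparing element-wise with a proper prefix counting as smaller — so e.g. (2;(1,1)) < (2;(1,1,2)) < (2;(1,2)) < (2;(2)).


Primitive collections (9):

  P = {1,3}:  v_{1} + v_{3} = 0  →  sig = (2;())
  P = {2,6}:  v_{2} + v_{6} = 0  →  sig = (2;())
  P = {4,5}:  v_{4} + v_{5} = 0  →  sig = (2;())
  P = {1,2}:  v_{1} + v_{2} = v_{4}  →  sig = (2;(1))
  P = {1,5}:  v_{1} + v_{5} = v_{6}  →  sig = (2;(1))
  P = {2,5}:  v_{2} + v_{5} = v_{3}  →  sig = (2;(1))
  P = {3,4}:  v_{3} + v_{4} = v_{2}  →  sig = (2;(1))
  P = {3,6}:  v_{3} + v_{6} = v_{5}  →  sig = (2;(1))
  P = {4,6}:  v_{4} + v_{6} = v_{1}  →  sig = (2;(1))

Hence PRS(X_Σ) =
{ (2;()) ×3,  (2;(1)) ×6 }


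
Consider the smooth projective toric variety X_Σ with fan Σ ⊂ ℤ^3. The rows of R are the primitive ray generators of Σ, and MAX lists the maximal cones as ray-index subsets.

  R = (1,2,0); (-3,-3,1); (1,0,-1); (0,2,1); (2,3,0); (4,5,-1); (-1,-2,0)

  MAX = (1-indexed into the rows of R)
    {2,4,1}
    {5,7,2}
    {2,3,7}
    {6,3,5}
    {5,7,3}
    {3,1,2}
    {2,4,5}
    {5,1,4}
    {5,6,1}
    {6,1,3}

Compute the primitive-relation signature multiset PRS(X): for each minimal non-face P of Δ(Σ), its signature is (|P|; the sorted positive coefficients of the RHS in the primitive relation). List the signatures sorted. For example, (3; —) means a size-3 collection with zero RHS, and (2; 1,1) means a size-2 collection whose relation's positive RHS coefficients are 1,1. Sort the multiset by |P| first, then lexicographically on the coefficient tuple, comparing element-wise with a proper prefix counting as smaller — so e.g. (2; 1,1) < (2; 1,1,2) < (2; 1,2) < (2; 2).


Minimal non-faces — 9 found among 7 rays, 10 max cones:

  • {1,7}:  v_{1} + v_{7} = 0  ⇒ sig = (2; —)
  • {2,6}:  v_{2} + v_{6} = v_{1}  ⇒ sig = (2; 1)
  • {3,4}:  v_{3} + v_{4} = v_{1}  ⇒ sig = (2; 1)
  • {4,7}:  v_{4} + v_{7} = v_{2} + v_{5}  ⇒ sig = (2; 1,1)
  • {6,7}:  v_{6} + v_{7} = v_{3} + v_{5}  ⇒ sig = (2; 1,1)
  • {4,6}:  v_{4} + v_{6} = 2·v_{1} + v_{5}  ⇒ sig = (2; 1,2)
  • {2,3,5}:  v_{2} + v_{3} + v_{5} = 0  ⇒ sig = (3; —)
  • {1,2,5}:  v_{1} + v_{2} + v_{5} = v_{4}  ⇒ sig = (3; 1)
  • {1,3,5}:  v_{1} + v_{3} + v_{5} = v_{6}  ⇒ sig = (3; 1)

Signatures (|P|; sorted positive RHS coefficients), sorted:
    (2; —)
    (2; 1)
    (2; 1)
    (2; 1,1)
    (2; 1,1)
    (2; 1,2)
    (3; —)
    (3; 1)
    (3; 1)


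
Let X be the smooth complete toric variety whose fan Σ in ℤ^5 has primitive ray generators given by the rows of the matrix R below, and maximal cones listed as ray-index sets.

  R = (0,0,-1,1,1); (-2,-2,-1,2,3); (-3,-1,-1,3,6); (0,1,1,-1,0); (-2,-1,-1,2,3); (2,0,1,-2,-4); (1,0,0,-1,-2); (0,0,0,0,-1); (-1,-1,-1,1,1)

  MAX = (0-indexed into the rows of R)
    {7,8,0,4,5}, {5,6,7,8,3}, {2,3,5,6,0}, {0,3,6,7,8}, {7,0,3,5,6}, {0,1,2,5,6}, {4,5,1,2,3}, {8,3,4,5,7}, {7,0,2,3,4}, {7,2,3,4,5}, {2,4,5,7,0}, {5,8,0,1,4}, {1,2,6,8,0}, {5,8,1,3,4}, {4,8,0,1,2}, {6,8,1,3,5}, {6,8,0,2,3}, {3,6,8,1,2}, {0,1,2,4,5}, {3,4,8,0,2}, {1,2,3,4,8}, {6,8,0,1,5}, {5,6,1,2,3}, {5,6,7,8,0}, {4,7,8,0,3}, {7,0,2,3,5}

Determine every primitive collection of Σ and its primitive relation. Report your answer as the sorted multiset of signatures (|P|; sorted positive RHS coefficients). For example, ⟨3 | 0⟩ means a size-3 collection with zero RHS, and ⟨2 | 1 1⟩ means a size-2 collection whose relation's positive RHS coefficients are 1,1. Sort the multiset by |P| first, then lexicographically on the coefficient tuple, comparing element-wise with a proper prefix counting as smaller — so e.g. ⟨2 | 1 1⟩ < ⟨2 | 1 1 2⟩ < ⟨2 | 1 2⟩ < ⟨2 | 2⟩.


Primitive collections (8):

  P={4,6}:  v_{4} + v_{6} = v_{8}  so sig = ⟨2 | 1⟩
  P={1,7}:  v_{1} + v_{7} = 2·v_{4} + v_{5}  so sig = ⟨2 | 1 2⟩
  P={2,5,8}:  v_{2} + v_{5} + v_{8} = v_{1}  so sig = ⟨3 | 1⟩
  P={2,6,7}:  v_{2} + v_{6} + v_{7} = v_{4}  so sig = ⟨3 | 1⟩
  P={0,1,3}:  v_{0} + v_{1} + v_{3} = v_{2} + v_{6}  so sig = ⟨3 | 1 1⟩
  P={2,7,8}:  v_{2} + v_{7} + v_{8} = 2·v_{4}  so sig = ⟨3 | 2⟩
  P={0,3,4,5}:  v_{0} + v_{3} + v_{4} + v_{5} = 0  so sig = ⟨4 | 0⟩
  P={0,3,5,8}:  v_{0} + v_{3} + v_{5} + v_{8} = v_{6}  so sig = ⟨4 | 1⟩

so the primitive-relation signature multiset is
[⟨2 | 1⟩, ⟨2 | 1 2⟩, ⟨3 | 1⟩, ⟨3 | 1⟩, ⟨3 | 1 1⟩, ⟨3 | 2⟩, ⟨4 | 0⟩, ⟨4 | 1⟩]


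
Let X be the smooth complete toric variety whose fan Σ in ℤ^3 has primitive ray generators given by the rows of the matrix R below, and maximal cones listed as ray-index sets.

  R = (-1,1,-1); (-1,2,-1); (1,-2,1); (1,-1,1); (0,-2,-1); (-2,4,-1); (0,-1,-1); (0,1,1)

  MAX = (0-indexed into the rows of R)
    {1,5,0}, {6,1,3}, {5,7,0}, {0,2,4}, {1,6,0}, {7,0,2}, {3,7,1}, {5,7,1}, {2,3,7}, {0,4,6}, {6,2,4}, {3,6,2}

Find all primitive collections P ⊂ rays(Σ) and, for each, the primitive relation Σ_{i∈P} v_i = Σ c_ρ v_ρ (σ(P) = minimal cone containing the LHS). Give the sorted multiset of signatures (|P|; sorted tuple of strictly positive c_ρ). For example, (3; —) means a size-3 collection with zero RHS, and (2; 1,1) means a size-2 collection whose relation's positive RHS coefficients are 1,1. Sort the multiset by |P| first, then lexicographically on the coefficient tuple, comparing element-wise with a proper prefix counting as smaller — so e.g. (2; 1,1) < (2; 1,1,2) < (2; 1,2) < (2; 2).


12 collections generate NE(X_Σ); each relation:

  P = {0,3}:  v_{0} + v_{3} = 0  ⟹  sig = (2; —)
  P = {1,2}:  v_{1} + v_{2} = 0  ⟹  sig = (2; —)
  P = {6,7}:  v_{6} + v_{7} = 0  ⟹  sig = (2; —)
  P = {1,4}:  v_{1} + v_{4} = v_{0} + v_{6}  ⟹  sig = (2; 1,1)
  P = {2,5}:  v_{2} + v_{5} = v_{0} + v_{7}  ⟹  sig = (2; 1,1)
  P = {3,4}:  v_{3} + v_{4} = v_{2} + v_{6}  ⟹  sig = (2; 1,1)
  P = {3,5}:  v_{3} + v_{5} = v_{1} + v_{7}  ⟹  sig = (2; 1,1)
  P = {4,7}:  v_{4} + v_{7} = v_{0} + v_{2}  ⟹  sig = (2; 1,1)
  P = {5,6}:  v_{5} + v_{6} = v_{0} + v_{1}  ⟹  sig = (2; 1,1)
  P = {4,5}:  v_{4} + v_{5} = 2·v_{0}  ⟹  sig = (2; 2)
  P = {0,1,7}:  v_{0} + v_{1} + v_{7} = v_{5}  ⟹  sig = (3; 1)
  P = {0,2,6}:  v_{0} + v_{2} + v_{6} = v_{4}  ⟹  sig = (3; 1)

Signatures (|P|; sorted positive RHS coefficients), sorted:
    (2; —)
    (2; —)
    (2; —)
    (2; 1,1)
    (2; 1,1)
    (2; 1,1)
    (2; 1,1)
    (2; 1,1)
    (2; 1,1)
    (2; 2)
    (3; 1)
    (3; 1)


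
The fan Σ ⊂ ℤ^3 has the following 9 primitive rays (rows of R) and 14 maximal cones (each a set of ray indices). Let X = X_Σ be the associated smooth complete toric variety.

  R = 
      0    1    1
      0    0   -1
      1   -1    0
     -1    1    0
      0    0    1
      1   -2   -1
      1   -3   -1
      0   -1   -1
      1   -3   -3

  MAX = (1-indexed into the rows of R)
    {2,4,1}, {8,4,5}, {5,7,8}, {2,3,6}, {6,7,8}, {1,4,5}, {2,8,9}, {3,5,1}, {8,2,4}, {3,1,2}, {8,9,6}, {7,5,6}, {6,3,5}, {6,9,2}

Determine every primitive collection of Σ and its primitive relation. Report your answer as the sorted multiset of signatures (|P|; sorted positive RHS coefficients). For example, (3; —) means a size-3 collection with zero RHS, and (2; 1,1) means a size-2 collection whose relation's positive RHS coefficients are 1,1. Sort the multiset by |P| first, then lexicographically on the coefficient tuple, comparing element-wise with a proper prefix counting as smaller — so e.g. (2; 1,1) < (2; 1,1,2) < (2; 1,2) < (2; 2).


17 minimal non-faces of Δ(Σ) (on 9 rays):

  P={1,8}:  v_{1} + v_{8} = 0  so sig = (2; —)
  P={2,5}:  v_{2} + v_{5} = 0  so sig = (2; —)
  P={3,4}:  v_{3} + v_{4} = 0  so sig = (2; —)
  P={1,6}:  v_{1} + v_{6} = v_{3}  so sig = (2; 1)
  P={3,8}:  v_{3} + v_{8} = v_{6}  so sig = (2; 1)
  P={4,6}:  v_{4} + v_{6} = v_{8}  so sig = (2; 1)
  P={1,7}:  v_{1} + v_{7} = v_{5} + v_{6}  so sig = (2; 1,1)
  P={1,9}:  v_{1} + v_{9} = v_{2} + v_{6}  so sig = (2; 1,1)
  P={2,7}:  v_{2} + v_{7} = v_{6} + v_{8}  so sig = (2; 1,1)
  P={5,9}:  v_{5} + v_{9} = v_{6} + v_{8}  so sig = (2; 1,1)
  P={3,7}:  v_{3} + v_{7} = v_{5} + 2·v_{6}  so sig = (2; 1,2)
  P={3,9}:  v_{3} + v_{9} = v_{2} + 2·v_{6}  so sig = (2; 1,2)
  P={4,7}:  v_{4} + v_{7} = v_{5} + 2·v_{8}  so sig = (2; 1,2)
  P={4,9}:  v_{4} + v_{9} = v_{2} + 2·v_{8}  so sig = (2; 1,2)
  P={7,9}:  v_{7} + v_{9} = 2·v_{6} + 2·v_{8}  so sig = (2; 2,2)
  P={2,6,8}:  v_{2} + v_{6} + v_{8} = v_{9}  so sig = (3; 1)
  P={5,6,8}:  v_{5} + v_{6} + v_{8} = v_{7}  so sig = (3; 1)

so the primitive-relation signature multiset is
    (2; —)
    (2; —)
    (2; —)
    (2; 1)
    (2; 1)
    (2; 1)
    (2; 1,1)
    (2; 1,1)
    (2; 1,1)
    (2; 1,1)
    (2; 1,2)
    (2; 1,2)
    (2; 1,2)
    (2; 1,2)
    (2; 2,2)
    (3; 1)
    (3; 1)


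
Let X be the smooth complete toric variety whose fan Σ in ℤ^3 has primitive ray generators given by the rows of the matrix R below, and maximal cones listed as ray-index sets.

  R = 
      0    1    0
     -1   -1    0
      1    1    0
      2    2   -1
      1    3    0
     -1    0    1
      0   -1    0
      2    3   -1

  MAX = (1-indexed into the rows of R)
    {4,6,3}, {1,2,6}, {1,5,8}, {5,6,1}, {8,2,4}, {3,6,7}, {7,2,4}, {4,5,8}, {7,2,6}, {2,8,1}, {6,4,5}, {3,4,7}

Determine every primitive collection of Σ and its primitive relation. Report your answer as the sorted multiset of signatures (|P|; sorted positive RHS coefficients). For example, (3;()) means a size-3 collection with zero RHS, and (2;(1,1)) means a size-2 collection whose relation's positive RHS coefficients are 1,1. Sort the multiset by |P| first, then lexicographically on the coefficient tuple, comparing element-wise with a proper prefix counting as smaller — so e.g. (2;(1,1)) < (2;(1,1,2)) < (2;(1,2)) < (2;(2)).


Δ(Σ) — 8 vertices, 12 min non-faces:

  {1,7}:  v_{1} + v_{7} = 0  ⇒ sig = (2;())
  {2,3}:  v_{2} + v_{3} = 0  ⇒ sig = (2;())
  {1,4}:  v_{1} + v_{4} = v_{8}  ⇒ sig = (2;(1))
  {6,8}:  v_{6} + v_{8} = v_{5}  ⇒ sig = (2;(1))
  {7,8}:  v_{7} + v_{8} = v_{4}  ⇒ sig = (2;(1))
  {1,3}:  v_{1} + v_{3} = v_{4} + v_{6}  ⇒ sig = (2;(1,1))
  {5,7}:  v_{5} + v_{7} = v_{4} + v_{6}  ⇒ sig = (2;(1,1))
  {3,8}:  v_{3} + v_{8} = 2·v_{4} + v_{6}  ⇒ sig = (2;(1,2))
  {2,5}:  v_{2} + v_{5} = 2·v_{1}  ⇒ sig = (2;(2))
  {3,5}:  v_{3} + v_{5} = 2·v_{4} + 2·v_{6}  ⇒ sig = (2;(2,2))
  {2,4,6}:  v_{2} + v_{4} + v_{6} = v_{1}  ⇒ sig = (3;(1))
  {4,6,7}:  v_{4} + v_{6} + v_{7} = v_{3}  ⇒ sig = (3;(1))

Sorted signature multiset PRS(X):
{ (2;()) ×2,  (2;(1)) ×3,  (2;(1,1)) ×2,  (2;(1,2)),  (2;(2)),  (2;(2,2)),  (3;(1)) ×2 }


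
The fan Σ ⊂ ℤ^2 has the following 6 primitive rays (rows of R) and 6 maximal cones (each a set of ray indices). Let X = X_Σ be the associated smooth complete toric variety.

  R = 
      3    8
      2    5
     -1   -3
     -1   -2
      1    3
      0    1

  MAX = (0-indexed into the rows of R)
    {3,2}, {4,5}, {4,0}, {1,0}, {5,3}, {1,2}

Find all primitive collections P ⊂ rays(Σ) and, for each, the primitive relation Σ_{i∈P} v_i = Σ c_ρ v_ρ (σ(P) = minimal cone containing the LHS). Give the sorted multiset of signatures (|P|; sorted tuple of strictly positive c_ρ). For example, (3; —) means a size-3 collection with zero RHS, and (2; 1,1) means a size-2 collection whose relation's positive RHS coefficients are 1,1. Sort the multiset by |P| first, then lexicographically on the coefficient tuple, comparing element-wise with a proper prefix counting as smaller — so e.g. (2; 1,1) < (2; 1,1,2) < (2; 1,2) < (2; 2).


Primitive collections (9):

  P = {2,4}:  v_{2} + v_{4} = 0 ; sig = (2; —)
  P = {0,2}:  v_{0} + v_{2} = v_{1} ; sig = (2; 1)
  P = {1,3}:  v_{1} + v_{3} = v_{4} ; sig = (2; 1)
  P = {1,4}:  v_{1} + v_{4} = v_{0} ; sig = (2; 1)
  P = {2,5}:  v_{2} + v_{5} = v_{3} ; sig = (2; 1)
  P = {3,4}:  v_{3} + v_{4} = v_{5} ; sig = (2; 1)
  P = {0,3}:  v_{0} + v_{3} = 2·v_{4} ; sig = (2; 2)
  P = {1,5}:  v_{1} + v_{5} = 2·v_{4} ; sig = (2; 2)
  P = {0,5}:  v_{0} + v_{5} = 3·v_{4} ; sig = (2; 3)

Signatures (|P|; sorted positive RHS coefficients), sorted:
    |P|=2: 9 collections, coeffs (), (1), (1), (1), (1), (1), (2), (2), (3)


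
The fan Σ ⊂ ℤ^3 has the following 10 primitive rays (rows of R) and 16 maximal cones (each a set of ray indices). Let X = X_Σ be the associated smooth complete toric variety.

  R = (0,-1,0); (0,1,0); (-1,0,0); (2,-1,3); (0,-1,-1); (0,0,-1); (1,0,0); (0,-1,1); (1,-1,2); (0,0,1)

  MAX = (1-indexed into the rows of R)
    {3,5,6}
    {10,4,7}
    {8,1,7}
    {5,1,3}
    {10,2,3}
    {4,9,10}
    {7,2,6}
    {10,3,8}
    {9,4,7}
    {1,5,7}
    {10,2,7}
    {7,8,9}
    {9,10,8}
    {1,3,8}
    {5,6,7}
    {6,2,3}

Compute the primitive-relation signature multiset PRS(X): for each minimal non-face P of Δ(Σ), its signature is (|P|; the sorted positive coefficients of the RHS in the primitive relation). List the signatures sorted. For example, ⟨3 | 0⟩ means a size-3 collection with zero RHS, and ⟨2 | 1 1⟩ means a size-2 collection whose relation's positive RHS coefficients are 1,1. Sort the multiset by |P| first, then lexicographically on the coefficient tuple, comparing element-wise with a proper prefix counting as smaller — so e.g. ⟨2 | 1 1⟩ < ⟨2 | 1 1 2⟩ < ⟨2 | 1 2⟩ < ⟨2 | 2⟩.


The 23 primitive collections of Σ (r=10, n=3):

  P={1,2}:  v_{1} + v_{2} = 0 — sig = ⟨2 | 0⟩
  P={3,7}:  v_{3} + v_{7} = 0 — sig = ⟨2 | 0⟩
  P={6,10}:  v_{6} + v_{10} = 0 — sig = ⟨2 | 0⟩
  P={1,6}:  v_{1} + v_{6} = v_{5} — sig = ⟨2 | 1⟩
  P={1,10}:  v_{1} + v_{10} = v_{8} — sig = ⟨2 | 1⟩
  P={2,5}:  v_{2} + v_{5} = v_{6} — sig = ⟨2 | 1⟩
  P={2,8}:  v_{2} + v_{8} = v_{10} — sig = ⟨2 | 1⟩
  P={5,10}:  v_{5} + v_{10} = v_{1} — sig = ⟨2 | 1⟩
  P={6,8}:  v_{6} + v_{8} = v_{1} — sig = ⟨2 | 1⟩
  P={3,4}:  v_{3} + v_{4} = v_{9} + v_{10} — sig = ⟨2 | 1 1⟩
  P={3,9}:  v_{3} + v_{9} = v_{8} + v_{10} — sig = ⟨2 | 1 1⟩
  P={4,6}:  v_{4} + v_{6} = v_{7} + v_{9} — sig = ⟨2 | 1 1⟩
  P={6,9}:  v_{6} + v_{9} = v_{7} + v_{8} — sig = ⟨2 | 1 1⟩
  P={1,4}:  v_{1} + v_{4} = v_{7} + v_{8} + v_{9} — sig = ⟨2 | 1 1 1⟩
  P={5,9}:  v_{5} + v_{9} = v_{1} + v_{7} + v_{8} — sig = ⟨2 | 1 1 1⟩
  P={1,9}:  v_{1} + v_{9} = v_{7} + 2·v_{8} — sig = ⟨2 | 1 2⟩
  P={2,9}:  v_{2} + v_{9} = v_{7} + 2·v_{10} — sig = ⟨2 | 1 2⟩
  P={4,8}:  v_{4} + v_{8} = 2·v_{9} — sig = ⟨2 | 2⟩
  P={5,8}:  v_{5} + v_{8} = 2·v_{1} — sig = ⟨2 | 2⟩
  P={4,5}:  v_{4} + v_{5} = 2·v_{7} + 2·v_{8} — sig = ⟨2 | 2 2⟩
  P={2,4}:  v_{2} + v_{4} = 2·v_{7} + 3·v_{10} — sig = ⟨2 | 2 3⟩
  P={7,8,10}:  v_{7} + v_{8} + v_{10} = v_{9} — sig = ⟨3 | 1⟩
  P={7,9,10}:  v_{7} + v_{9} + v_{10} = v_{4} — sig = ⟨3 | 1⟩

Signatures (|P|; sorted positive RHS coefficients), sorted:
[⟨2 | 0⟩, ⟨2 | 0⟩, ⟨2 | 0⟩, ⟨2 | 1⟩, ⟨2 | 1⟩, ⟨2 | 1⟩, ⟨2 | 1⟩, ⟨2 | 1⟩, ⟨2 | 1⟩, ⟨2 | 1 1⟩, ⟨2 | 1 1⟩, ⟨2 | 1 1⟩, ⟨2 | 1 1⟩, ⟨2 | 1 1 1⟩, ⟨2 | 1 1 1⟩, ⟨2 | 1 2⟩, ⟨2 | 1 2⟩, ⟨2 | 2⟩, ⟨2 | 2⟩, ⟨2 | 2 2⟩, ⟨2 | 2 3⟩, ⟨3 | 1⟩, ⟨3 | 1⟩]


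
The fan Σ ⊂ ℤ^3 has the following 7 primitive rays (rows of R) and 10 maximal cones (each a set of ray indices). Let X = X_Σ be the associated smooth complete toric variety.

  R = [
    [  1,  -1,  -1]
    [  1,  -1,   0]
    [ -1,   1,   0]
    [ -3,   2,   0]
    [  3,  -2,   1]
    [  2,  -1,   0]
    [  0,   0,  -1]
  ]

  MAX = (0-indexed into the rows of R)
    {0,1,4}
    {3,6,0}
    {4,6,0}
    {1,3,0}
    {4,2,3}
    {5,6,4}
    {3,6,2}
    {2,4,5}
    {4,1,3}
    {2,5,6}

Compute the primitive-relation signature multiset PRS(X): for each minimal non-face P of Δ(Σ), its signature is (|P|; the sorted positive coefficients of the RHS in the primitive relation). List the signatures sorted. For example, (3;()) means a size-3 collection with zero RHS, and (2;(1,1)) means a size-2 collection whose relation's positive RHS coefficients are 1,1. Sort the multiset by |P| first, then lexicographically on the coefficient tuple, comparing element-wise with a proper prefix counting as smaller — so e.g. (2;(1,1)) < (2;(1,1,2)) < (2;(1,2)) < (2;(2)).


|primitive collections| = 9. Relations:

  • {1,2}:  v_{1} + v_{2} = 0 — sig = (2;())
  • {0,2}:  v_{0} + v_{2} = v_{6} — sig = (2;(1))
  • {1,6}:  v_{1} + v_{6} = v_{0} — sig = (2;(1))
  • {3,5}:  v_{3} + v_{5} = v_{2} — sig = (2;(1))
  • {1,5}:  v_{1} + v_{5} = v_{4} + v_{6} — sig = (2;(1,1))
  • {0,5}:  v_{0} + v_{5} = v_{4} + 2·v_{6} — sig = (2;(1,2))
  • {3,4,6}:  v_{3} + v_{4} + v_{6} = 0 — sig = (3;())
  • {0,3,4}:  v_{0} + v_{3} + v_{4} = v_{1} — sig = (3;(1))
  • {2,4,6}:  v_{2} + v_{4} + v_{6} = v_{5} — sig = (3;(1))

Signatures (|P|; sorted positive RHS coefficients), sorted:
    (2;())
    (2;(1))
    (2;(1))
    (2;(1))
    (2;(1,1))
    (2;(1,2))
    (3;())
    (3;(1))
    (3;(1))


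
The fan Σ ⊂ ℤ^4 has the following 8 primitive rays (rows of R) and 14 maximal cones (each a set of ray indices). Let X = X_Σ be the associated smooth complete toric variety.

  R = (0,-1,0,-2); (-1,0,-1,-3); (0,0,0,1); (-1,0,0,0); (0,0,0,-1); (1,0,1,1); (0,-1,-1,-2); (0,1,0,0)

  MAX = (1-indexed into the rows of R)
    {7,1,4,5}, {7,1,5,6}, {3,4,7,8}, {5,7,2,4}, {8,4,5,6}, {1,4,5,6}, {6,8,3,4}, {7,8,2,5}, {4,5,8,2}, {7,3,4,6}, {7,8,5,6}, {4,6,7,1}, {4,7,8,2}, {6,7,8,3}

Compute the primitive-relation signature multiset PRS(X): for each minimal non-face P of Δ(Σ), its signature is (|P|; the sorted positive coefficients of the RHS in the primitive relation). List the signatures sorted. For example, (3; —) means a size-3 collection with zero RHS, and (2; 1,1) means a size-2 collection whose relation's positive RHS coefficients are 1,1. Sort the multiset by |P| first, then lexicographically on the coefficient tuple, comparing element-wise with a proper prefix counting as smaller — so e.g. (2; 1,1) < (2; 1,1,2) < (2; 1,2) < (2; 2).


Minimal non-faces — 9 found among 8 rays, 14 max cones:

  {3,5}:  v_{3} + v_{5} = 0  so sig = (2; —)
  {1,3}:  v_{1} + v_{3} = v_{4} + v_{6} + v_{7}  so sig = (2; 1,1,1)
  {2,3}:  v_{2} + v_{3} = v_{4} + v_{7} + v_{8}  so sig = (2; 1,1,1)
  {1,2}:  v_{1} + v_{2} = v_{4} + 3·v_{5} + v_{7}  so sig = (2; 1,1,3)
  {1,8}:  v_{1} + v_{8} = 2·v_{5}  so sig = (2; 2)
  {2,6}:  v_{2} + v_{6} = 2·v_{5}  so sig = (2; 2)
  {4,5,6,7}:  v_{4} + v_{5} + v_{6} + v_{7} = v_{1}  so sig = (4; 1)
  {4,5,7,8}:  v_{4} + v_{5} + v_{7} + v_{8} = v_{2}  so sig = (4; 1)
  {4,6,7,8}:  v_{4} + v_{6} + v_{7} + v_{8} = v_{5}  so sig = (4; 1)

so the primitive-relation signature multiset is
{ (2; —),  (2; 1,1,1) ×2,  (2; 1,1,3),  (2; 2) ×2,  (4; 1) ×3 }
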